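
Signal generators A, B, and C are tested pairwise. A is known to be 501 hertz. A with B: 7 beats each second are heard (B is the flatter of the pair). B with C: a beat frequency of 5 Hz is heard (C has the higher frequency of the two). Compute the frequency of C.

B is below A, so f_B = 501 − 7 = 494 Hz.
C is above B, so f_C = 494 + 5 = 499 Hz.

499 Hz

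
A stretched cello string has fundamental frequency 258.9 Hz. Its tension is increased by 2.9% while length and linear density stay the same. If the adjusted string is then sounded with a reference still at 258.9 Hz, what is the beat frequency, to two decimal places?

For a string, f ∝ √T, so the new frequency is 258.9·√1.029 = 262.6272 Hz.
f_beat = |262.6272 − 258.9| = 3.73 Hz.

3.73 Hz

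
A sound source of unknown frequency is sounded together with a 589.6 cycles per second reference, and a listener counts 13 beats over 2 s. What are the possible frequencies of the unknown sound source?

Beat frequency = 13/2 = 6.5 Hz.
|f − 589.6| = 6.5, so f = 589.6 ± 6.5.

583.1 Hz or 596.1 Hz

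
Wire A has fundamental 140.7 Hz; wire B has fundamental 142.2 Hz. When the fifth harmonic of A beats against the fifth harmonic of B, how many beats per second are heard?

Fifth harmonic of the first: 5·140.7 = 703.5 Hz.
Fifth harmonic of the second: 5·142.2 = 711.0 Hz.
f_beat = |703.5 − 711.0| = 7.5 Hz.

7.5 Hz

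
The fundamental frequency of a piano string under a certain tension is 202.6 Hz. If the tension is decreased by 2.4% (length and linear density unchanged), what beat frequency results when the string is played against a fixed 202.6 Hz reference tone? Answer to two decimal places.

2.45 Hz

For a string, f ∝ √T, so the new frequency is 202.6·√0.976 = 200.1540 Hz.
f_beat = |200.1540 − 202.6| = 2.45 Hz.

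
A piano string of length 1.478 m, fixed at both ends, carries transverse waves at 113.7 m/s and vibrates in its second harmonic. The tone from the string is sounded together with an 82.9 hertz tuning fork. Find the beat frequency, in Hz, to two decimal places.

For a string fixed at both ends, f_n = n·v/(2L) = 2·113.7/(2·1.478) = 76.9283 Hz.
f_beat = |76.9283 − 82.9| = 5.97 Hz.

5.97 Hz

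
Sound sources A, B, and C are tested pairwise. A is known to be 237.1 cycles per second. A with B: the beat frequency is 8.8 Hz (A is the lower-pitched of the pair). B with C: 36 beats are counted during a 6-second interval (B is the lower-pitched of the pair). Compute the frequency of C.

251.9 Hz

B is above A, so f_B = 237.1 + 8.8 = 245.9 Hz.
B–C: Beat frequency = 36/6 = 6 Hz.
C is above B, so f_C = 245.9 + 6 = 251.9 Hz.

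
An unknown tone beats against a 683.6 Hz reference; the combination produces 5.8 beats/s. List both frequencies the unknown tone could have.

677.8 Hz or 689.4 Hz

|f − 683.6| = 5.8, so f = 683.6 ± 5.8.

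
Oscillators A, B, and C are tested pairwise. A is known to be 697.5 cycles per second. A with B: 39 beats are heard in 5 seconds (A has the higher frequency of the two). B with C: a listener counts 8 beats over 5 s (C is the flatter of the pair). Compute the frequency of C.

688.1 Hz

A–B: Beat frequency = 39/5 = 7.8 Hz.
B is below A, so f_B = 697.5 − 7.8 = 689.7 Hz.
B–C: Beat frequency = 8/5 = 1.6 Hz.
C is below B, so f_C = 689.7 − 1.6 = 688.1 Hz.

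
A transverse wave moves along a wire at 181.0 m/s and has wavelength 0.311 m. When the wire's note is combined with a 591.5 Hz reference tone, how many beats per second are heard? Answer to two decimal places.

Source frequency f = v/λ = 181.0/0.311 = 581.9936 Hz.
f_beat = |581.9936 − 591.5| = 9.51 Hz.

9.51 Hz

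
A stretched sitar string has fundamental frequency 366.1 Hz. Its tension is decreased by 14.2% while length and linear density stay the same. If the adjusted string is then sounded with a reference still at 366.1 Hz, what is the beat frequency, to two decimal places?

For a string, f ∝ √T, so the new frequency is 366.1·√0.858 = 339.1122 Hz.
f_beat = |339.1122 − 366.1| = 26.99 Hz.

26.99 Hz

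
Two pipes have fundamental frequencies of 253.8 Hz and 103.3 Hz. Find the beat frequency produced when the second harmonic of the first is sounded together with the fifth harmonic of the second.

8.9 Hz

Second harmonic of the first: 2·253.8 = 507.6 Hz.
Fifth harmonic of the second: 5·103.3 = 516.5 Hz.
f_beat = |507.6 − 516.5| = 8.9 Hz.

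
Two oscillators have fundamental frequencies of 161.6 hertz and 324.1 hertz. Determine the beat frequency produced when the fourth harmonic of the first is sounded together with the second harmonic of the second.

1.8 Hz

Fourth harmonic of the first: 4·161.6 = 646.4 Hz.
Second harmonic of the second: 2·324.1 = 648.2 Hz.
f_beat = |646.4 − 648.2| = 1.8 Hz.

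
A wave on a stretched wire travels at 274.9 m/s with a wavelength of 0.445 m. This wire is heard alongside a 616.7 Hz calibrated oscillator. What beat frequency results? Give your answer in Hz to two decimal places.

1.05 Hz

Source frequency f = v/λ = 274.9/0.445 = 617.7528 Hz.
f_beat = |617.7528 − 616.7| = 1.05 Hz.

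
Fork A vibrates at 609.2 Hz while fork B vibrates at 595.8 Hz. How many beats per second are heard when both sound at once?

13.4 Hz

Beats arise from superposition of two nearby frequencies; the beat rate is |f₁ − f₂|.
|609.2 − 595.8| = 13.4 Hz.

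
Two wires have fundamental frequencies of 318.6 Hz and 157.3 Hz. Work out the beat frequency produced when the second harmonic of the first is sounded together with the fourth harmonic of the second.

8.0 Hz

Second harmonic of the first: 2·318.6 = 637.2 Hz.
Fourth harmonic of the second: 4·157.3 = 629.2 Hz.
f_beat = |637.2 − 629.2| = 8.0 Hz.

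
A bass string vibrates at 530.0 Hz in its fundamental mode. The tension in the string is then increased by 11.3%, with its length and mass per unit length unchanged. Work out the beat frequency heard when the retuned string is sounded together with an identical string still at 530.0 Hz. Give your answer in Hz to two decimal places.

29.14 Hz

For a string, f ∝ √T, so the new frequency is 530.0·√1.113 = 559.1437 Hz.
f_beat = |559.1437 − 530.0| = 29.14 Hz.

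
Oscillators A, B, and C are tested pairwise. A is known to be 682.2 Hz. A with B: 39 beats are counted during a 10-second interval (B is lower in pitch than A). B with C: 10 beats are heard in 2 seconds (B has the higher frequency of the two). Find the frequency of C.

A–B: Beat frequency = 39/10 = 3.9 Hz.
B is below A, so f_B = 682.2 − 3.9 = 678.3 Hz.
B–C: Beat frequency = 10/2 = 5 Hz.
C is below B, so f_C = 678.3 − 5 = 673.3 Hz.

673.3 Hz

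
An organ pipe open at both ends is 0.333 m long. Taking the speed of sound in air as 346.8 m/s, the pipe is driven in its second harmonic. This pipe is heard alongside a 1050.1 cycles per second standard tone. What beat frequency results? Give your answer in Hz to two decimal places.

Open pipe: f_n = n·v/(2L) = 2·346.8/(2·0.333) = 1041.4414 Hz.
f_beat = |1041.4414 − 1050.1| = 8.66 Hz.

8.66 Hz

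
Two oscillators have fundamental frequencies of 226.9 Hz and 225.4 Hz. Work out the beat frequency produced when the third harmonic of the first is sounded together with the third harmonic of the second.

Third harmonic of the first: 3·226.9 = 680.7 Hz.
Third harmonic of the second: 3·225.4 = 676.2 Hz.
f_beat = |680.7 − 676.2| = 4.5 Hz.

4.5 Hz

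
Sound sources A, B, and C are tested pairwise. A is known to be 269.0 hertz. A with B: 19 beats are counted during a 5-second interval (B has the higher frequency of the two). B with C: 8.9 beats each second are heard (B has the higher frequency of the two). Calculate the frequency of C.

A–B: Beat frequency = 19/5 = 3.8 Hz.
B is above A, so f_B = 269.0 + 3.8 = 272.8 Hz.
C is below B, so f_C = 272.8 − 8.9 = 263.9 Hz.

263.9 Hz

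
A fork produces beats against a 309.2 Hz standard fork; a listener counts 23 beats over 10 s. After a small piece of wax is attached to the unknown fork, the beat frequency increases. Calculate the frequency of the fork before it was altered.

306.9 Hz

Beat frequency = 23/10 = 2.3 Hz.
|f − 309.2| = 2.3, so the fork was at either 306.9 Hz or 311.5 Hz.
Loading a fork with wax lowers its frequency; the adjustment lowers the fork's frequency.
The beat rate rose, so the adjustment moved the fork further from 309.2 Hz — it was already below the reference.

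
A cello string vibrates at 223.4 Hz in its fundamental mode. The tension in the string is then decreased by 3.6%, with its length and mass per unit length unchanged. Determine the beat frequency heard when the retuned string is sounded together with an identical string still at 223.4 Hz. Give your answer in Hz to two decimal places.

For a string, f ∝ √T, so the new frequency is 223.4·√0.964 = 219.3419 Hz.
f_beat = |219.3419 − 223.4| = 4.06 Hz.

4.06 Hz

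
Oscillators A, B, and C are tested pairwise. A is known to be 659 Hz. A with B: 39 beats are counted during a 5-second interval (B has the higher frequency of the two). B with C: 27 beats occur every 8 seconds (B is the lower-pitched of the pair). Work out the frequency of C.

670.175 Hz

A–B: Beat frequency = 39/5 = 7.8 Hz.
B is above A, so f_B = 659 + 7.8 = 666.8 Hz.
B–C: Beat frequency = 27/8 = 3.375 Hz.
C is above B, so f_C = 666.8 + 3.375 = 670.175 Hz.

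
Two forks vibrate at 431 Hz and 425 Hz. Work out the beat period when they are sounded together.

f_beat = |431 − 425| = 6 Hz.
Beat period T = 1 / f_beat = 1 / 6 s.

0.167 s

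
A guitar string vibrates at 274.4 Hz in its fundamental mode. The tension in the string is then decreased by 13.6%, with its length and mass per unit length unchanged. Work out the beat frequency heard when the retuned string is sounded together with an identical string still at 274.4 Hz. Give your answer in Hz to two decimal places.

For a string, f ∝ √T, so the new frequency is 274.4·√0.864 = 255.0592 Hz.
f_beat = |255.0592 − 274.4| = 19.34 Hz.

19.34 Hz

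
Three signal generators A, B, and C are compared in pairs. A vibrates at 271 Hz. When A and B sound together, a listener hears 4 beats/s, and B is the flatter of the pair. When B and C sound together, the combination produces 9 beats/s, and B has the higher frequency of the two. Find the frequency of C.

258 Hz

B is below A, so f_B = 271 − 4 = 267 Hz.
C is below B, so f_C = 267 − 9 = 258 Hz.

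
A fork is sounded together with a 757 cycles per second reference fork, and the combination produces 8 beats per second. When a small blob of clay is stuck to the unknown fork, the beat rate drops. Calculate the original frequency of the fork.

765 Hz

|f − 757| = 8, so the fork was at either 749 Hz or 765 Hz.
Adding mass to a fork lowers its frequency; the adjustment lowers the fork's frequency.
The beat rate fell, so the adjustment moved the fork toward 757 Hz — it must have started above the reference.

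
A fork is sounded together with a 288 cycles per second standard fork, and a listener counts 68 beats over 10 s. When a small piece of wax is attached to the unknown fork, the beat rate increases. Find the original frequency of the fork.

281.2 Hz

Beat frequency = 68/10 = 6.8 Hz.
|f − 288| = 6.8, so the fork was at either 281.2 Hz or 294.8 Hz.
Loading a fork with wax lowers its frequency; the adjustment lowers the fork's frequency.
The beat rate rose, so the adjustment moved the fork further from 288 Hz — it was already below the reference.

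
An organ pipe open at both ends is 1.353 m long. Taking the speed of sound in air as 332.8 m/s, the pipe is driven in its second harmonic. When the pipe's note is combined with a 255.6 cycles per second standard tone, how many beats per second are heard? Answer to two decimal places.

Open pipe: f_n = n·v/(2L) = 2·332.8/(2·1.353) = 245.9719 Hz.
f_beat = |245.9719 − 255.6| = 9.63 Hz.

9.63 Hz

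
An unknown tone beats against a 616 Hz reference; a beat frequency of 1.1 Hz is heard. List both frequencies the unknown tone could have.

614.9 Hz or 617.1 Hz

|f − 616| = 1.1, so f = 616 ± 1.1.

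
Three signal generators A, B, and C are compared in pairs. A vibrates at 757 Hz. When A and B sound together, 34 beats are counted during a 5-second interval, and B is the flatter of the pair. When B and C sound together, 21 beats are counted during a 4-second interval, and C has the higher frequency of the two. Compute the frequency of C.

755.45 Hz

A–B: Beat frequency = 34/5 = 6.8 Hz.
B is below A, so f_B = 757 − 6.8 = 750.2 Hz.
B–C: Beat frequency = 21/4 = 5.25 Hz.
C is above B, so f_C = 750.2 + 5.25 = 755.45 Hz.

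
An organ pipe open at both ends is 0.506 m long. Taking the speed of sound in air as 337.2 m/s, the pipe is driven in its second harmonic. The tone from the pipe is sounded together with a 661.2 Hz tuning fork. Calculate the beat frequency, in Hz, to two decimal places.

Open pipe: f_n = n·v/(2L) = 2·337.2/(2·0.506) = 666.4032 Hz.
f_beat = |666.4032 − 661.2| = 5.20 Hz.

5.20 Hz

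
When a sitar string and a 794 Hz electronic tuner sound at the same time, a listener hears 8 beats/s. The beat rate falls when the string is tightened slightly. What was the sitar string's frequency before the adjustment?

786 Hz

|f − 794| = 8, so the sitar string was at either 786 Hz or 802 Hz.
Increasing tension raises a string's frequency; the adjustment raises the sitar string's frequency.
The beat rate fell, so the adjustment moved the sitar string toward 794 Hz — it must have started below the reference.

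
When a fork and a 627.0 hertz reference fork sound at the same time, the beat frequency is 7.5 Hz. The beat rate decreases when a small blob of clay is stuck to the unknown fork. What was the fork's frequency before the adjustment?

634.5 Hz

|f − 627.0| = 7.5, so the fork was at either 619.5 Hz or 634.5 Hz.
Adding mass to a fork lowers its frequency; the adjustment lowers the fork's frequency.
The beat rate fell, so the adjustment moved the fork toward 627.0 Hz — it must have started above the reference.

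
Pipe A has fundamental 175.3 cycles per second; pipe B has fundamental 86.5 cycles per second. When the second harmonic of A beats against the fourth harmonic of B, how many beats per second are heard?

4.6 Hz

Second harmonic of the first: 2·175.3 = 350.6 Hz.
Fourth harmonic of the second: 4·86.5 = 346.0 Hz.
f_beat = |350.6 − 346.0| = 4.6 Hz.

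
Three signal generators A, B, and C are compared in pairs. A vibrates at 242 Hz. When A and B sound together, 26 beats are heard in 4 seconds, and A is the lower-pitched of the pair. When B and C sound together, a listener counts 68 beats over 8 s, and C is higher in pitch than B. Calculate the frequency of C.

257 Hz

A–B: Beat frequency = 26/4 = 6.5 Hz.
B is above A, so f_B = 242 + 6.5 = 248.5 Hz.
B–C: Beat frequency = 68/8 = 8.5 Hz.
C is above B, so f_C = 248.5 + 8.5 = 257 Hz.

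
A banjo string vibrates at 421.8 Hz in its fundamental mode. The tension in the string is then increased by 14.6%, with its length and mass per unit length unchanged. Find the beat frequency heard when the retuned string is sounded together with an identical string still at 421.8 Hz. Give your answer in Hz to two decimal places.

For a string, f ∝ √T, so the new frequency is 421.8·√1.146 = 451.5428 Hz.
f_beat = |451.5428 − 421.8| = 29.74 Hz.

29.74 Hz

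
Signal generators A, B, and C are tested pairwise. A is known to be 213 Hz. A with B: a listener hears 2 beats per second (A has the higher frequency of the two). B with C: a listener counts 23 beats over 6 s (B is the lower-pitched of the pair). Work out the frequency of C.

B is below A, so f_B = 213 − 2 = 211 Hz.
B–C: Beat frequency = 23/6 = 3.8333 Hz.
C is above B, so f_C = 211 + 3.8333 = 214.8333 Hz.

214.8333 Hz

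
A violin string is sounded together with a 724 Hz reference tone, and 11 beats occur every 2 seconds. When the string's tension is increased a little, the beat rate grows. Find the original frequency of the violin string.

729.5 Hz

Beat frequency = 11/2 = 5.5 Hz.
|f − 724| = 5.5, so the violin string was at either 718.5 Hz or 729.5 Hz.
Higher tension means higher frequency; the adjustment raises the violin string's frequency.
The beat rate rose, so the adjustment moved the violin string further from 724 Hz — it was already above the reference.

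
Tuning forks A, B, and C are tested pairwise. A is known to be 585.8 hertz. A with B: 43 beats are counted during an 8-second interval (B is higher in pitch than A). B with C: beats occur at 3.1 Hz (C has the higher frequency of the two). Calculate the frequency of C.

594.275 Hz

A–B: Beat frequency = 43/8 = 5.375 Hz.
B is above A, so f_B = 585.8 + 5.375 = 591.175 Hz.
C is above B, so f_C = 591.175 + 3.1 = 594.275 Hz.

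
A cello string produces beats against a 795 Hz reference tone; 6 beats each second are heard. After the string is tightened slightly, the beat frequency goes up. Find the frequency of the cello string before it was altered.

|f − 795| = 6, so the cello string was at either 789 Hz or 801 Hz.
Increasing tension raises a string's frequency; the adjustment raises the cello string's frequency.
The beat rate rose, so the adjustment moved the cello string further from 795 Hz — it was already above the reference.

801 Hz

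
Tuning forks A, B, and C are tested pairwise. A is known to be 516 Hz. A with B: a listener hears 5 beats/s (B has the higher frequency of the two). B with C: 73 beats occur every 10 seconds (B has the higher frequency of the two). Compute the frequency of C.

513.7 Hz

B is above A, so f_B = 516 + 5 = 521 Hz.
B–C: Beat frequency = 73/10 = 7.3 Hz.
C is below B, so f_C = 521 − 7.3 = 513.7 Hz.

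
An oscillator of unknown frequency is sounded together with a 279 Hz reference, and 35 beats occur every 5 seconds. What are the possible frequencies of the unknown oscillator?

272 Hz or 286 Hz

Beat frequency = 35/5 = 7 Hz.
|f − 279| = 7, so f = 279 ± 7.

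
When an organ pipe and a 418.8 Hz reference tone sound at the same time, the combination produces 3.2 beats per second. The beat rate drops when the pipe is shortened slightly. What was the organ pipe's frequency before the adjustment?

415.6 Hz

|f − 418.8| = 3.2, so the organ pipe was at either 415.6 Hz or 422 Hz.
A shorter pipe has a higher fundamental; the adjustment raises the organ pipe's frequency.
The beat rate fell, so the adjustment moved the organ pipe toward 418.8 Hz — it must have started below the reference.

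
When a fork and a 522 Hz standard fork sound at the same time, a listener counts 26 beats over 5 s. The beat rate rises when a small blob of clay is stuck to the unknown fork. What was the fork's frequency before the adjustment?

516.8 Hz

Beat frequency = 26/5 = 5.2 Hz.
|f − 522| = 5.2, so the fork was at either 516.8 Hz or 527.2 Hz.
Adding mass to a fork lowers its frequency; the adjustment lowers the fork's frequency.
The beat rate rose, so the adjustment moved the fork further from 522 Hz — it was already below the reference.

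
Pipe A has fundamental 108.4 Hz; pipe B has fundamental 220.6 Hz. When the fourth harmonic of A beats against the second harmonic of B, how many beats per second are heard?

7.6 Hz

Fourth harmonic of the first: 4·108.4 = 433.6 Hz.
Second harmonic of the second: 2·220.6 = 441.2 Hz.
f_beat = |433.6 − 441.2| = 7.6 Hz.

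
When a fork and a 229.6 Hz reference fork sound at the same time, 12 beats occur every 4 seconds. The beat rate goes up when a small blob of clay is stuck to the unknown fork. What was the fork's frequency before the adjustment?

226.6 Hz

Beat frequency = 12/4 = 3 Hz.
|f − 229.6| = 3, so the fork was at either 226.6 Hz or 232.6 Hz.
Adding mass to a fork lowers its frequency; the adjustment lowers the fork's frequency.
The beat rate rose, so the adjustment moved the fork further from 229.6 Hz — it was already below the reference.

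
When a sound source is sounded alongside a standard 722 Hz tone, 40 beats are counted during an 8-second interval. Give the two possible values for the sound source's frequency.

Beat frequency = 40/8 = 5 Hz.
|f − 722| = 5, so f = 722 ± 5.

717 Hz or 727 Hz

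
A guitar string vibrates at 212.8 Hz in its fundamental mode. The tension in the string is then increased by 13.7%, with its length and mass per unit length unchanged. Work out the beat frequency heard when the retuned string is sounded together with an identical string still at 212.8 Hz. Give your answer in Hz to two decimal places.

For a string, f ∝ √T, so the new frequency is 212.8·√1.137 = 226.9091 Hz.
f_beat = |226.9091 − 212.8| = 14.11 Hz.

14.11 Hz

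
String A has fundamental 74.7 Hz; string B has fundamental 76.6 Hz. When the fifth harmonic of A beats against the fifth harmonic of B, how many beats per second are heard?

Fifth harmonic of the first: 5·74.7 = 373.5 Hz.
Fifth harmonic of the second: 5·76.6 = 383.0 Hz.
f_beat = |373.5 − 383.0| = 9.5 Hz.

9.5 Hz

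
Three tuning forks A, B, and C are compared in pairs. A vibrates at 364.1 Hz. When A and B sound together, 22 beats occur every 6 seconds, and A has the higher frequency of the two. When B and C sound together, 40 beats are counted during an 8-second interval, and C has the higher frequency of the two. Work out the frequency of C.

A–B: Beat frequency = 22/6 = 3.6667 Hz.
B is below A, so f_B = 364.1 − 3.6667 = 360.4333 Hz.
B–C: Beat frequency = 40/8 = 5 Hz.
C is above B, so f_C = 360.4333 + 5 = 365.4333 Hz.

365.4333 Hz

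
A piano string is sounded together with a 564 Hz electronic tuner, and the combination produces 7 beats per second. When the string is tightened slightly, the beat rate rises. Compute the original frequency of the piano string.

|f − 564| = 7, so the piano string was at either 557 Hz or 571 Hz.
Increasing tension raises a string's frequency; the adjustment raises the piano string's frequency.
The beat rate rose, so the adjustment moved the piano string further from 564 Hz — it was already above the reference.

571 Hz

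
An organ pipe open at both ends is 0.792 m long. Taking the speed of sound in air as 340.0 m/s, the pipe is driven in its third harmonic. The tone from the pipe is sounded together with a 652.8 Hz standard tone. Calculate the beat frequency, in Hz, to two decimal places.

8.86 Hz

Open pipe: f_n = n·v/(2L) = 3·340.0/(2·0.792) = 643.9394 Hz.
f_beat = |643.9394 − 652.8| = 8.86 Hz.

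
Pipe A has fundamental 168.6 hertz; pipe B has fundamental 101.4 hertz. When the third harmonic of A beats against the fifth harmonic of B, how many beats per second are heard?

1.2 Hz

Third harmonic of the first: 3·168.6 = 505.8 Hz.
Fifth harmonic of the second: 5·101.4 = 507.0 Hz.
f_beat = |505.8 − 507.0| = 1.2 Hz.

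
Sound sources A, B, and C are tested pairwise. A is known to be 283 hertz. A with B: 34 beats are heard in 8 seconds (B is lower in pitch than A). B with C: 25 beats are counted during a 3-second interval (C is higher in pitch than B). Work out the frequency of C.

287.0833 Hz

A–B: Beat frequency = 34/8 = 4.25 Hz.
B is below A, so f_B = 283 − 4.25 = 278.75 Hz.
B–C: Beat frequency = 25/3 = 8.3333 Hz.
C is above B, so f_C = 278.75 + 8.3333 = 287.0833 Hz.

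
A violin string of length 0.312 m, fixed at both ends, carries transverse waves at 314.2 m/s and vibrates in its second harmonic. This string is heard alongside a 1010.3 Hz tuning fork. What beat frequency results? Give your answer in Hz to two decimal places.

3.25 Hz

For a string fixed at both ends, f_n = n·v/(2L) = 2·314.2/(2·0.312) = 1007.0513 Hz.
f_beat = |1007.0513 − 1010.3| = 3.25 Hz.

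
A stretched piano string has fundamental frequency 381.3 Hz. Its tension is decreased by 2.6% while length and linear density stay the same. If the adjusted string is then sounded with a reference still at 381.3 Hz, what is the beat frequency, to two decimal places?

For a string, f ∝ √T, so the new frequency is 381.3·√0.974 = 376.3105 Hz.
f_beat = |376.3105 − 381.3| = 4.99 Hz.

4.99 Hz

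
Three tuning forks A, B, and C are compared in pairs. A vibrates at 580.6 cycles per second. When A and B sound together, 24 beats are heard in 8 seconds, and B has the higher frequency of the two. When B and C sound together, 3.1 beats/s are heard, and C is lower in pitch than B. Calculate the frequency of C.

A–B: Beat frequency = 24/8 = 3 Hz.
B is above A, so f_B = 580.6 + 3 = 583.6 Hz.
C is below B, so f_C = 583.6 − 3.1 = 580.5 Hz.

580.5 Hz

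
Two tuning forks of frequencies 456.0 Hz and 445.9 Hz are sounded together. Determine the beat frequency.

Beats arise from superposition of two nearby frequencies; the beat rate is |f₁ − f₂|.
|456.0 − 445.9| = 10.1 Hz.

10.1 Hz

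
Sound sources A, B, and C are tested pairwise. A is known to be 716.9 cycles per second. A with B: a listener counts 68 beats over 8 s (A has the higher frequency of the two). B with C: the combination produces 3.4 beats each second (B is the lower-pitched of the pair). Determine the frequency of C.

711.8 Hz

A–B: Beat frequency = 68/8 = 8.5 Hz.
B is below A, so f_B = 716.9 − 8.5 = 708.4 Hz.
C is above B, so f_C = 708.4 + 3.4 = 711.8 Hz.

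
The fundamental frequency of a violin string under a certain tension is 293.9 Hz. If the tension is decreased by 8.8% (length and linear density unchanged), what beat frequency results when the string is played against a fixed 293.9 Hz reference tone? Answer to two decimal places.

For a string, f ∝ √T, so the new frequency is 293.9·√0.912 = 280.6707 Hz.
f_beat = |280.6707 − 293.9| = 13.23 Hz.

13.23 Hz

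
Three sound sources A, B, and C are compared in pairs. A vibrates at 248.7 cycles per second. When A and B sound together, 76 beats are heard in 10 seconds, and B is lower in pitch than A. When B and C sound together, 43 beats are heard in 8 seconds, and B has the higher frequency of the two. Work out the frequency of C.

235.725 Hz

A–B: Beat frequency = 76/10 = 7.6 Hz.
B is below A, so f_B = 248.7 − 7.6 = 241.1 Hz.
B–C: Beat frequency = 43/8 = 5.375 Hz.
C is below B, so f_C = 241.1 − 5.375 = 235.725 Hz.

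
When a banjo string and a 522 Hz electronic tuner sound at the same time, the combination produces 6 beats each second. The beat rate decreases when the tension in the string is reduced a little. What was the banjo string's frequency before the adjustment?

528 Hz

|f − 522| = 6, so the banjo string was at either 516 Hz or 528 Hz.
Lower tension means lower frequency; the adjustment lowers the banjo string's frequency.
The beat rate fell, so the adjustment moved the banjo string toward 522 Hz — it must have started above the reference.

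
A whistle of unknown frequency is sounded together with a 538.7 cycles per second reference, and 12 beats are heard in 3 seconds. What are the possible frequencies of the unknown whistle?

Beat frequency = 12/3 = 4 Hz.
|f − 538.7| = 4, so f = 538.7 ± 4.

534.7 Hz or 542.7 Hz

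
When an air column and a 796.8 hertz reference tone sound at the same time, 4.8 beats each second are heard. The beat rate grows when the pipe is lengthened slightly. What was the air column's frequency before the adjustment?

|f − 796.8| = 4.8, so the air column was at either 792 Hz or 801.6 Hz.
A longer pipe has a lower fundamental; the adjustment lowers the air column's frequency.
The beat rate rose, so the adjustment moved the air column further from 796.8 Hz — it was already below the reference.

792 Hz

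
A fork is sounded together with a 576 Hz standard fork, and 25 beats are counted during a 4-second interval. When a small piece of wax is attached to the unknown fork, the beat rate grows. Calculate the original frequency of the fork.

569.75 Hz

Beat frequency = 25/4 = 6.25 Hz.
|f − 576| = 6.25, so the fork was at either 569.75 Hz or 582.25 Hz.
Loading a fork with wax lowers its frequency; the adjustment lowers the fork's frequency.
The beat rate rose, so the adjustment moved the fork further from 576 Hz — it was already below the reference.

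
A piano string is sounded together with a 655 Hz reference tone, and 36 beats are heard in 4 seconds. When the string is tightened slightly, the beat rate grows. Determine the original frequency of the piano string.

Beat frequency = 36/4 = 9 Hz.
|f − 655| = 9, so the piano string was at either 646 Hz or 664 Hz.
Increasing tension raises a string's frequency; the adjustment raises the piano string's frequency.
The beat rate rose, so the adjustment moved the piano string further from 655 Hz — it was already above the reference.

664 Hz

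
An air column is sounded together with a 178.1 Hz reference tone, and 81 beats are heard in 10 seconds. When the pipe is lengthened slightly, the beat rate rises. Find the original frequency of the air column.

170 Hz

Beat frequency = 81/10 = 8.1 Hz.
|f − 178.1| = 8.1, so the air column was at either 170 Hz or 186.2 Hz.
A longer pipe has a lower fundamental; the adjustment lowers the air column's frequency.
The beat rate rose, so the adjustment moved the air column further from 178.1 Hz — it was already below the reference.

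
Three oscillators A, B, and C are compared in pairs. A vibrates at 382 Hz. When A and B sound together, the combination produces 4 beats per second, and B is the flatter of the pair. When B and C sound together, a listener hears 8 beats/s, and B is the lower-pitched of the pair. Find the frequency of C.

386 Hz

B is below A, so f_B = 382 − 4 = 378 Hz.
C is above B, so f_C = 378 + 8 = 386 Hz.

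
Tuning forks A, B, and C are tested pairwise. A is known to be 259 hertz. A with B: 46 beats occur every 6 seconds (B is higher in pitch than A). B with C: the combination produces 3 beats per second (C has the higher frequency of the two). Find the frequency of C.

269.6667 Hz

A–B: Beat frequency = 46/6 = 7.6667 Hz.
B is above A, so f_B = 259 + 7.6667 = 266.6667 Hz.
C is above B, so f_C = 266.6667 + 3 = 269.6667 Hz.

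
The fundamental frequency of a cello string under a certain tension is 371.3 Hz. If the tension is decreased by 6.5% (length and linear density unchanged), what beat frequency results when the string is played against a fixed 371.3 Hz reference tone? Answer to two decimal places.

For a string, f ∝ √T, so the new frequency is 371.3·√0.935 = 359.0300 Hz.
f_beat = |359.0300 − 371.3| = 12.27 Hz.

12.27 Hz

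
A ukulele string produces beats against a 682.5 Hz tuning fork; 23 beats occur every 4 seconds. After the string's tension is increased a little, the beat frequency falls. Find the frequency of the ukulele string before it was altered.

Beat frequency = 23/4 = 5.75 Hz.
|f − 682.5| = 5.75, so the ukulele string was at either 676.75 Hz or 688.25 Hz.
Higher tension means higher frequency; the adjustment raises the ukulele string's frequency.
The beat rate fell, so the adjustment moved the ukulele string toward 682.5 Hz — it must have started below the reference.

676.75 Hz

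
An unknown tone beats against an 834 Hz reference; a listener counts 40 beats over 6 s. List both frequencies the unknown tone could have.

827.3333 Hz or 840.6667 Hz

Beat frequency = 40/6 = 6.6667 Hz.
|f − 834| = 6.6667, so f = 834 ± 6.6667.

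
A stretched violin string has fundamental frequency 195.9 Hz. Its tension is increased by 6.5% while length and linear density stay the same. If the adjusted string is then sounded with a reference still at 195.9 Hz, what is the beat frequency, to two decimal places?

For a string, f ∝ √T, so the new frequency is 195.9·√1.065 = 202.1665 Hz.
f_beat = |202.1665 − 195.9| = 6.27 Hz.

6.27 Hz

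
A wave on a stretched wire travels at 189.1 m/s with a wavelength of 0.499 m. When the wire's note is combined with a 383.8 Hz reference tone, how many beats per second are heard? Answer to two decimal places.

Source frequency f = v/λ = 189.1/0.499 = 378.9579 Hz.
f_beat = |378.9579 − 383.8| = 4.84 Hz.

4.84 Hz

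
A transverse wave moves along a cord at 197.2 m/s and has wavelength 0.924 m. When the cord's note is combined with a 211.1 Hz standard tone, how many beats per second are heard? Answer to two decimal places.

2.32 Hz

Source frequency f = v/λ = 197.2/0.924 = 213.4199 Hz.
f_beat = |213.4199 − 211.1| = 2.32 Hz.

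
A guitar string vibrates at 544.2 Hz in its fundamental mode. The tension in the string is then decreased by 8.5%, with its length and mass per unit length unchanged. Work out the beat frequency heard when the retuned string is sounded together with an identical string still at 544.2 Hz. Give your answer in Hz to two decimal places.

23.64 Hz

For a string, f ∝ √T, so the new frequency is 544.2·√0.915 = 520.5580 Hz.
f_beat = |520.5580 − 544.2| = 23.64 Hz.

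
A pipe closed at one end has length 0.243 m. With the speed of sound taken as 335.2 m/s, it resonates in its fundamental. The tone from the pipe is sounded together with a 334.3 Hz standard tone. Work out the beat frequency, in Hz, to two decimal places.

10.56 Hz

Closed pipe (odd harmonics): f_n = n·v/(4L) = 1·335.2/(4·0.243) = 344.8560 Hz.
f_beat = |344.8560 − 334.3| = 10.56 Hz.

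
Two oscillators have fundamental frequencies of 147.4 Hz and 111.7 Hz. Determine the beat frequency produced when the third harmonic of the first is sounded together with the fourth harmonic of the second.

Third harmonic of the first: 3·147.4 = 442.2 Hz.
Fourth harmonic of the second: 4·111.7 = 446.8 Hz.
f_beat = |442.2 − 446.8| = 4.6 Hz.

4.6 Hz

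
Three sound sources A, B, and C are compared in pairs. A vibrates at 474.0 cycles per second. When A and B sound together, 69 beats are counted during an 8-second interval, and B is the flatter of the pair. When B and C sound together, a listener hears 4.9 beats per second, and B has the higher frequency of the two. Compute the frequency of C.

460.475 Hz

A–B: Beat frequency = 69/8 = 8.625 Hz.
B is below A, so f_B = 474.0 − 8.625 = 465.375 Hz.
C is below B, so f_C = 465.375 − 4.9 = 460.475 Hz.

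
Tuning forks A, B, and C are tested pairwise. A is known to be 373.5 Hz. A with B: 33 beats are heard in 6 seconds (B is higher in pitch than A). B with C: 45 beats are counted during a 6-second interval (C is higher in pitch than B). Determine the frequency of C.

386.5 Hz

A–B: Beat frequency = 33/6 = 5.5 Hz.
B is above A, so f_B = 373.5 + 5.5 = 379 Hz.
B–C: Beat frequency = 45/6 = 7.5 Hz.
C is above B, so f_C = 379 + 7.5 = 386.5 Hz.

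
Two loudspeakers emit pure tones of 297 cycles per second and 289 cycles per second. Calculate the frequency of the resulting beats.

8 Hz

f_beat = |f₁ − f₂|.
|297 − 289| = 8 Hz.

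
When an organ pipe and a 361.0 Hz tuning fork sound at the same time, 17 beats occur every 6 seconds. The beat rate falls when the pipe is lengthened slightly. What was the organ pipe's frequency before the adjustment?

363.8333 Hz

Beat frequency = 17/6 = 2.8333 Hz.
|f − 361.0| = 2.8333, so the organ pipe was at either 358.1667 Hz or 363.8333 Hz.
A longer pipe has a lower fundamental; the adjustment lowers the organ pipe's frequency.
The beat rate fell, so the adjustment moved the organ pipe toward 361.0 Hz — it must have started above the reference.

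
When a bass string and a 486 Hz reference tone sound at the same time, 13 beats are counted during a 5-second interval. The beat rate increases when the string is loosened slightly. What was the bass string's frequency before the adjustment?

Beat frequency = 13/5 = 2.6 Hz.
|f − 486| = 2.6, so the bass string was at either 483.4 Hz or 488.6 Hz.
Reducing tension lowers a string's frequency; the adjustment lowers the bass string's frequency.
The beat rate rose, so the adjustment moved the bass string further from 486 Hz — it was already below the reference.

483.4 Hz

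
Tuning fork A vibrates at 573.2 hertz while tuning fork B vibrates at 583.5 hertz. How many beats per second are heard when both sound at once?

f_beat = |f₁ − f₂|.
|573.2 − 583.5| = 10.3 Hz.

10.3 Hz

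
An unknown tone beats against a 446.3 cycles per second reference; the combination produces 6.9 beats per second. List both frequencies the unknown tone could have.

439.4 Hz or 453.2 Hz

|f − 446.3| = 6.9, so f = 446.3 ± 6.9.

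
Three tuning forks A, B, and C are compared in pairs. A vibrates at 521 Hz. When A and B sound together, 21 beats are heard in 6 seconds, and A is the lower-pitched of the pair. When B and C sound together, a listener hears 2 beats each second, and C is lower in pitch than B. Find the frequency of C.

A–B: Beat frequency = 21/6 = 3.5 Hz.
B is above A, so f_B = 521 + 3.5 = 524.5 Hz.
C is below B, so f_C = 524.5 − 2 = 522.5 Hz.

522.5 Hz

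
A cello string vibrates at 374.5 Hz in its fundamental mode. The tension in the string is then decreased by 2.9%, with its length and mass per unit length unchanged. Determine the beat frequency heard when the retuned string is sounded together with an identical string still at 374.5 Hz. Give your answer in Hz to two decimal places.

For a string, f ∝ √T, so the new frequency is 374.5·√0.971 = 369.0298 Hz.
f_beat = |369.0298 − 374.5| = 5.47 Hz.

5.47 Hz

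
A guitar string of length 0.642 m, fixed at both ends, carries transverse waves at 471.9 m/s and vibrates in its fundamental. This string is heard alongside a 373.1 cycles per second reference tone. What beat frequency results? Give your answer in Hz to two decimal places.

5.58 Hz

For a string fixed at both ends, f_n = n·v/(2L) = 1·471.9/(2·0.642) = 367.5234 Hz.
f_beat = |367.5234 − 373.1| = 5.58 Hz.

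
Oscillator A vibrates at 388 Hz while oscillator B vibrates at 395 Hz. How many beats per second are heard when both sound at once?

Beats arise from superposition of two nearby frequencies; the beat rate is |f₁ − f₂|.
|388 − 395| = 7 Hz.

7 Hz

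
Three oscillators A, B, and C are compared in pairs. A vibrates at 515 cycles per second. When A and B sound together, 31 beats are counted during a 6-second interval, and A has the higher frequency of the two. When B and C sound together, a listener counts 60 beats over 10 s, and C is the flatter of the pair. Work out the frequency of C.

503.8333 Hz

A–B: Beat frequency = 31/6 = 5.1667 Hz.
B is below A, so f_B = 515 − 5.1667 = 509.8333 Hz.
B–C: Beat frequency = 60/10 = 6 Hz.
C is below B, so f_C = 509.8333 − 6 = 503.8333 Hz.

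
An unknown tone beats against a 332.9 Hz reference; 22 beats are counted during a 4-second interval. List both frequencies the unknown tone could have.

Beat frequency = 22/4 = 5.5 Hz.
|f − 332.9| = 5.5, so f = 332.9 ± 5.5.

327.4 Hz or 338.4 Hz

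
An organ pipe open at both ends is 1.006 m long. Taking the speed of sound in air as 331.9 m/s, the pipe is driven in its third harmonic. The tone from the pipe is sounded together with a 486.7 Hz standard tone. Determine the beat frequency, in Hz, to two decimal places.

8.18 Hz

Open pipe: f_n = n·v/(2L) = 3·331.9/(2·1.006) = 494.8807 Hz.
f_beat = |494.8807 − 486.7| = 8.18 Hz.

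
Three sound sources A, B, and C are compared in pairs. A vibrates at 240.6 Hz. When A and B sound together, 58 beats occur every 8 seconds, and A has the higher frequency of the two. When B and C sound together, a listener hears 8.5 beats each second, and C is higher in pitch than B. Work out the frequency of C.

241.85 Hz

A–B: Beat frequency = 58/8 = 7.25 Hz.
B is below A, so f_B = 240.6 − 7.25 = 233.35 Hz.
C is above B, so f_C = 233.35 + 8.5 = 241.85 Hz.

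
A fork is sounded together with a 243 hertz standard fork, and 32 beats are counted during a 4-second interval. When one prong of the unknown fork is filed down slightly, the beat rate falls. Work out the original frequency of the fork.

Beat frequency = 32/4 = 8 Hz.
|f − 243| = 8, so the fork was at either 235 Hz or 251 Hz.
Filing a prong removes mass and raises the fork's frequency; the adjustment raises the fork's frequency.
The beat rate fell, so the adjustment moved the fork toward 243 Hz — it must have started below the reference.

235 Hz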